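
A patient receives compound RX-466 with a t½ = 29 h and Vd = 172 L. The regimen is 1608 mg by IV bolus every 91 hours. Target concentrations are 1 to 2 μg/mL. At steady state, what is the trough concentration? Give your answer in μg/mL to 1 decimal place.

1.2 μg/mL

τ/t½ = 91/29 ≈ 3.1379, so fraction remaining f = (1/2)^(91/29) ≈ 0.1136.
Single-dose peak C₀ = D/Vd = 1608/172 ≈ 9.349 μg/mL.
Steady-state trough Cmin,ss = C₀·f/(1−f) ≈ 9.349 × 0.1136/0.8864 ≈ 1.198 μg/mL.
Trough 1.2 μg/mL vs MEC 1 μg/mL: adequate.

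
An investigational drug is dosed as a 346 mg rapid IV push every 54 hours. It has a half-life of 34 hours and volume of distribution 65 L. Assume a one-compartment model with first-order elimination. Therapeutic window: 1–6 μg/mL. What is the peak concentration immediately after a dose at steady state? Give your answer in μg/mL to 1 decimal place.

8.0 μg/mL

Over one 54-h interval, 54/34 ≈ 1.5882 half-lives elapse, leaving f ≈ 0.3326 of each dose.
Accumulation ratio R = 1/(1 − f) ≈ 1/0.6674 ≈ 1.4984.
Single-dose peak C₀ = D/Vd = 346/65 ≈ 5.323 μg/mL.
Steady-state peak Cmax,ss = C₀·R ≈ 5.323 × 1.4984 ≈ 7.976 μg/mL.
Peak 8.0 μg/mL vs MTC 6 μg/mL: exceeds toxic threshold.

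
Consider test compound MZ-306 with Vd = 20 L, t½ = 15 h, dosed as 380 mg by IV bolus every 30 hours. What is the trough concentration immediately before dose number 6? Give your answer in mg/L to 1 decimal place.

f = (1/2)^(τ/t½) = (1/2)^(30/15) ≈ 0.2500.
C₀ = D/Vd = 380/20 ≈ 19.000 mg/L.
Before the 6th dose, 5 doses have been given. Superposition: Cmin = C₀·(f + f² + … + f^5).
≈ 19.000 × (0.2500 + 0.0625 + 0.0156 + 0.0039 + 0.0010) ≈ 19.000 × 0.3330 ≈ 6.327 mg/L.

6.3 mg/L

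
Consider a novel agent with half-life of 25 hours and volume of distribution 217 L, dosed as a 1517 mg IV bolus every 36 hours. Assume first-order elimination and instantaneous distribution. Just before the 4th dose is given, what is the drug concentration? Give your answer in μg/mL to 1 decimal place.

3.9 μg/mL

f = (1/2)^(τ/t½) = (1/2)^(36/25) ≈ 0.3686.
C₀ = D/Vd = 1517/217 ≈ 6.991 μg/mL.
Before the 4th dose, 3 doses have been given. Superposition: Cmin = C₀·(f + f² + … + f^3).
≈ 6.991 × (0.3686 + 0.1359 + 0.0501) ≈ 6.991 × 0.5546 ≈ 3.877 μg/mL.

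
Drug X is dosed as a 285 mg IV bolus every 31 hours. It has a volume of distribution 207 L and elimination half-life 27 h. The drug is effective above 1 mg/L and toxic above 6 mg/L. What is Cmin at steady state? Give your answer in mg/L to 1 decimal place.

1.1 mg/L

k = ln2/t½ = ln2/27 ≈ 0.025672 h⁻¹; fraction remaining f = e^(−kτ) = e^(−0.025672×31) ≈ 0.4512.
Each bolus raises the concentration by D/Vd = 285/207 ≈ 1.377 mg/L.
Steady-state trough Cmin,ss = C₀·f/(1−f) ≈ 1.377 × 0.4512/0.5488 ≈ 1.132 mg/L.
Trough 1.1 mg/L vs MEC 1 mg/L: adequate.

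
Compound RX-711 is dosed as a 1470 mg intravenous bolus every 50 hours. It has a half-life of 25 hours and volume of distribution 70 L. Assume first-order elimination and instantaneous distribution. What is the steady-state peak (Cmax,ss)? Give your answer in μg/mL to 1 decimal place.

28.0 μg/mL

τ = 50 h = 2 half-lives, so f = (1/2)^2 = 0.25.
At steady state, R = 1/(1 − 0.25) = 4/3.
Single-dose peak C₀ = D/Vd = 1470/70 = 21 μg/mL.
Steady-state peak Cmax,ss = C₀·R = 21 × 4/3 ≈ 28.000 μg/mL.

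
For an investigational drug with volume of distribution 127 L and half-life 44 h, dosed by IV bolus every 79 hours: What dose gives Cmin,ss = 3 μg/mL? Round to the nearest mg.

τ/t½ = 79/44 ≈ 1.7955, so f = (1/2)^(79/44) ≈ 0.288081.
Cmin,ss = (D/Vd)·f/(1−f), so D = Cmin,ss·Vd·(1−f)/f.
D = 3 × 127 × (1−f)/f ≈ 3 × 127 × 2.47125 ≈ 941.55 mg.

942 mg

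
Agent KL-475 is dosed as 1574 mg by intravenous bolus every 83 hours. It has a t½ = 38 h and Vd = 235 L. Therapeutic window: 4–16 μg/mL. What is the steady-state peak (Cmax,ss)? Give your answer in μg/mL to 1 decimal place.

8.6 μg/mL

τ/t½ = 83/38 ≈ 2.1842, so fraction remaining f = (1/2)^(83/38) ≈ 0.2200.
At steady state, accumulation factor R = 1/(1 − e^(−kτ)) ≈ 1.2821.
Single-dose peak C₀ = D/Vd = 1574/235 ≈ 6.698 μg/mL.
Steady-state peak Cmax,ss = C₀·R ≈ 6.698 × 1.2821 ≈ 8.588 μg/mL.
Peak 8.6 μg/mL vs MTC 16 μg/mL: below toxic threshold.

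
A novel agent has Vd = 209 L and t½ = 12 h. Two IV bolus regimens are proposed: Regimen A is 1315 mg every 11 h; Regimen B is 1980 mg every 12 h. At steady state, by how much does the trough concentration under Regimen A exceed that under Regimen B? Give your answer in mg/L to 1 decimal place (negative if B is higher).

Regimen A: f = (1/2)^(11/12) ≈ 0.5297; Cmin,ss = (1315/209)·f/(1−f) ≈ 7.087 mg/L.
Regimen B: f = (1/2)^(12/12) ≈ 0.5000; Cmin,ss = (1980/209)·f/(1−f) ≈ 9.474 mg/L.
Difference ≈ 7.087 − 9.474 ≈ -2.387 mg/L.

-2.4 mg/L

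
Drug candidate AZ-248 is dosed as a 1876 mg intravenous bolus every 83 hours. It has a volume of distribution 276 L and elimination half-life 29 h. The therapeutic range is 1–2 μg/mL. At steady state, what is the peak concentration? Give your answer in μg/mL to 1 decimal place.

7.9 μg/mL

Over one 83-h interval, 83/29 ≈ 2.8621 half-lives elapse, leaving f ≈ 0.1375 of each dose.
At steady state, accumulation factor R = 1/(1 − e^(−kτ)) ≈ 1.1594.
Single-dose peak C₀ = D/Vd = 1876/276 ≈ 6.797 μg/mL.
Steady-state peak Cmax,ss = C₀·R ≈ 6.797 × 1.1594 ≈ 7.880 μg/mL.
Peak 7.9 μg/mL vs MTC 2 μg/mL: exceeds toxic threshold.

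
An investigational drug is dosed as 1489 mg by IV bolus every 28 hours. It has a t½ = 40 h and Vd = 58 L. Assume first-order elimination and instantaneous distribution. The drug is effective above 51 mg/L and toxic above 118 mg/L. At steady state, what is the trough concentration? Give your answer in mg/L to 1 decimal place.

41.1 mg/L

Over one 28-h interval, 28/40 ≈ 0.7 half-lives elapse, leaving f ≈ 0.6156 of each dose.
At steady state, accumulation factor R = 1/(1 − e^(−kτ)) ≈ 2.6015.
Single-dose peak C₀ = D/Vd = 1489/58 ≈ 25.672 mg/L.
Cmax,ss = C₀/(1 − f) ≈ 25.672/0.3844 ≈ 66.785 mg/L.
One interval later, Cmin,ss = Cmax,ss·e^(−kτ) ≈ 66.785 × 0.6156 ≈ 41.113 mg/L.
Trough 41.1 mg/L vs MEC 51 mg/L: subtherapeutic.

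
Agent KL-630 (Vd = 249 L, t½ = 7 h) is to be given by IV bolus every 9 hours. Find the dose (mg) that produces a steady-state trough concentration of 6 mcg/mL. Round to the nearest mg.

τ/t½ = 9/7 ≈ 1.2857, so f = (1/2)^(9/7) ≈ 0.410168.
Cmin,ss = (D/Vd)·f/(1−f), so D = Cmin,ss·Vd·(1−f)/f.
D = 6 × 249 × (1−f)/f ≈ 6 × 249 × 1.43803 ≈ 2148.42 mg.

2148 mg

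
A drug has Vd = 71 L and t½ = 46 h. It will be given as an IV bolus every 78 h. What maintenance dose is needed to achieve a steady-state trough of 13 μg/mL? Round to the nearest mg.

τ/t½ = 78/46 ≈ 1.6957, so f = (1/2)^(78/46) ≈ 0.308715.
Cmin,ss = (D/Vd)·f/(1−f), so D = Cmin,ss·Vd·(1−f)/f.
D = 13 × 71 × (1−f)/f ≈ 13 × 71 × 2.23923 ≈ 2066.81 mg.

2067 mg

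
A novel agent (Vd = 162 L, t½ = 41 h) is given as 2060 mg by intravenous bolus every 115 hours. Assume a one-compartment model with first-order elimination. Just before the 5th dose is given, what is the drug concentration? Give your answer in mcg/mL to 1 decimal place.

2.1 mcg/mL

f = (1/2)^(τ/t½) = (1/2)^(115/41) ≈ 0.1431.
C₀ = D/Vd = 2060/162 ≈ 12.716 mcg/mL.
Before the 5th dose, 4 doses have been given. Superposition: Cmin = C₀·(f + f² + … + f^4).
≈ 12.716 × (0.1431 + 0.0205 + 0.0029 + 0.0004) ≈ 12.716 × 0.1669 ≈ 2.122 mcg/mL.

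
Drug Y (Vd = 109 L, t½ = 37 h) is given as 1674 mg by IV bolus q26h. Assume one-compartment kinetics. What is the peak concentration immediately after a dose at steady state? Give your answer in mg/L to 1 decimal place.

39.8 mg/L

τ/t½ = 26/37 ≈ 0.7027, so fraction remaining f = (1/2)^(26/37) ≈ 0.6144.
Accumulation ratio R = 1/(1 − f) ≈ 1/0.3856 ≈ 2.5934.
Single-dose peak C₀ = D/Vd = 1674/109 ≈ 15.358 mg/L.
Steady-state peak Cmax,ss = C₀·R ≈ 15.358 × 2.5934 ≈ 39.829 mg/L.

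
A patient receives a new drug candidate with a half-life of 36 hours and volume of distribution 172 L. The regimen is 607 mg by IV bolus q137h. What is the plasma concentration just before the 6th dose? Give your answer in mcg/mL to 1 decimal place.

0.3 mcg/mL

f = (1/2)^(τ/t½) = (1/2)^(137/36) ≈ 0.0715.
C₀ = D/Vd = 607/172 ≈ 3.529 mcg/mL.
Before the 6th dose, 5 doses have been given. Superposition: Cmin = C₀·(f + f² + … + f^5).
≈ 3.529 × (0.0715 + 0.0051 + 0.0004 + 0.0000 + 0.0000) ≈ 3.529 × 0.0770 ≈ 0.272 mcg/mL.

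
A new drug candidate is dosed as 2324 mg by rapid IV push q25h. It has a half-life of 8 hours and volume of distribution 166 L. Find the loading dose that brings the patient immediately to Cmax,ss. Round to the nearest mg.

2625 mg

f = (1/2)^(25/8) ≈ 0.114626; accumulation ratio R = 1/(1−f) ≈ 1.12947.
Loading dose to hit Cmax,ss on first dose: D_load = D_maint·R ≈ 2324 × 1.12947 ≈ 2624.89 mg.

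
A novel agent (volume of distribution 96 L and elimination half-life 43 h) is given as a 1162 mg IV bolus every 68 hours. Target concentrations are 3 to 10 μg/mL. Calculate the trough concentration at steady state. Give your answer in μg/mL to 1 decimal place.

6.1 μg/mL

Over one 68-h interval, 68/43 ≈ 1.5814 half-lives elapse, leaving f ≈ 0.3342 of each dose.
At steady state, accumulation factor R = 1/(1 − e^(−kτ)) ≈ 1.5020.
Each bolus raises the concentration by D/Vd = 1162/96 ≈ 12.104 μg/mL.
Cmax,ss = C₀/(1 − f) ≈ 12.104/0.6658 ≈ 18.180 μg/mL.
Steady-state trough Cmin,ss = Cmax,ss·f ≈ 18.180 × 0.3342 ≈ 6.076 μg/mL.
Trough 6.1 μg/mL vs MEC 3 μg/mL: adequate.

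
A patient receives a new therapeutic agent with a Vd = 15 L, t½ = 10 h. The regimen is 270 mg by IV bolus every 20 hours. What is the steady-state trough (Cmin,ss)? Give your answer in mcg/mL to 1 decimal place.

The dosing interval is 2 half-lives, so f = 2^(−2) = 0.25.
Accumulation ratio R = 1/(1 − f) = 1/0.75 = 4/3.
Single-dose peak C₀ = D/Vd = 270/15 = 18 mcg/mL.
Steady-state peak Cmax,ss = C₀·R = 18 × 4/3 ≈ 24.000 mcg/mL.
Steady-state trough Cmin,ss = Cmax,ss·f ≈ 24.000 × 0.25 ≈ 6.000 mcg/mL.

6.0 mcg/mL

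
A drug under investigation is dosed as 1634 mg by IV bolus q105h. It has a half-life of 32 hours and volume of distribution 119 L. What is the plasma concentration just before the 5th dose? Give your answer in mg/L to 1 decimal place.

1.6 mg/L

f = (1/2)^(τ/t½) = (1/2)^(105/32) ≈ 0.1029.
C₀ = D/Vd = 1634/119 ≈ 13.731 mg/L.
Before the 5th dose, 4 doses have been given. Superposition: Cmin = C₀·(f + f² + … + f^4).
≈ 13.731 × (0.1029 + 0.0106 + 0.0011 + 0.0001) ≈ 13.731 × 0.1147 ≈ 1.575 mg/L.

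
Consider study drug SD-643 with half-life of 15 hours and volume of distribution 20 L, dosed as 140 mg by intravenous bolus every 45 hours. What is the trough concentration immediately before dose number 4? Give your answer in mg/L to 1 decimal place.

1.0 mg/L

f = (1/2)^(τ/t½) = (1/2)^(45/15) ≈ 0.1250.
C₀ = D/Vd = 140/20 ≈ 7.000 mg/L.
Before the 4th dose, 3 doses have been given. Superposition: Cmin = C₀·(f + f² + … + f^3).
≈ 7.000 × (0.1250 + 0.0156 + 0.0020) ≈ 7.000 × 0.1426 ≈ 0.998 mg/L.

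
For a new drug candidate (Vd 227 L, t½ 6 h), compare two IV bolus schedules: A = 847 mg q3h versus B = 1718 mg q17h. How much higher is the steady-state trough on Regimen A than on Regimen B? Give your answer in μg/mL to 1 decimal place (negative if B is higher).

Regimen A: f = (1/2)^(3/6) ≈ 0.7071; Cmin,ss = (847/227)·f/(1−f) ≈ 9.008 μg/mL.
Regimen B: f = (1/2)^(17/6) ≈ 0.1403; Cmin,ss = (1718/227)·f/(1−f) ≈ 1.235 μg/mL.
Difference ≈ 9.008 − 1.235 ≈ 7.773 μg/mL.

7.8 μg/mL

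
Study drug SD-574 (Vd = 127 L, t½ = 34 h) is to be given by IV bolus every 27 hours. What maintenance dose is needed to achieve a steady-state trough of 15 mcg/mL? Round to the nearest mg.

τ/t½ = 27/34 ≈ 0.79412, so f = (1/2)^(27/34) ≈ 0.576696.
Cmin,ss = (D/Vd)·f/(1−f), so D = Cmin,ss·Vd·(1−f)/f.
D = 15 × 127 × (1−f)/f ≈ 15 × 127 × 0.73402 ≈ 1398.31 mg.

1398 mg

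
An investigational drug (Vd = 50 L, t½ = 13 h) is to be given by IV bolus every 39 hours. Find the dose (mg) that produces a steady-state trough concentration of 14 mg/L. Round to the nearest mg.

4900 mg

τ/t½ = 39/13 ≈ 3, so f = (1/2)^(39/13) ≈ 0.125000.
Cmin,ss = (D/Vd)·f/(1−f), so D = Cmin,ss·Vd·(1−f)/f.
D = 14 × 50 × (1−f)/f ≈ 14 × 50 × 7.00000 ≈ 4900.00 mg.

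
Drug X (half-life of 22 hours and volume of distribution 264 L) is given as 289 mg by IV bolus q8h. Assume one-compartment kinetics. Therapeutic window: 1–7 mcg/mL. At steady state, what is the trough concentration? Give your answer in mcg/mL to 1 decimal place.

k = ln2/t½ = ln2/22 ≈ 0.031507 h⁻¹; fraction remaining f = e^(−kτ) = e^(−0.031507×8) ≈ 0.7772.
At steady state, accumulation factor R = 1/(1 − e^(−kτ)) ≈ 4.4883.
Single-dose peak C₀ = D/Vd = 289/264 ≈ 1.095 mcg/mL.
Steady-state peak Cmax,ss = C₀·R ≈ 1.095 × 4.4883 ≈ 4.915 mcg/mL.
Steady-state trough Cmin,ss = Cmax,ss·f ≈ 4.915 × 0.7772 ≈ 3.820 mcg/mL.
Trough 3.8 mcg/mL vs MEC 1 mcg/mL: adequate.

3.8 mcg/mL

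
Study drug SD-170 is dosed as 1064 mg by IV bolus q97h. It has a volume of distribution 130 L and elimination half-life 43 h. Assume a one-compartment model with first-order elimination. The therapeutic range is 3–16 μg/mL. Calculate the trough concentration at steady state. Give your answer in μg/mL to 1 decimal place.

k = ln2/t½ = ln2/43 ≈ 0.016120 h⁻¹; fraction remaining f = e^(−kτ) = e^(−0.016120×97) ≈ 0.2094.
At steady state, accumulation factor R = 1/(1 − e^(−kτ)) ≈ 1.2649.
Each bolus raises the concentration by D/Vd = 1064/130 ≈ 8.185 μg/mL.
Steady-state peak Cmax,ss = C₀·R ≈ 8.185 × 1.2649 ≈ 10.353 μg/mL.
Steady-state trough Cmin,ss = Cmax,ss·f ≈ 10.353 × 0.2094 ≈ 2.168 μg/mL.
Trough 2.2 μg/mL vs MEC 3 μg/mL: subtherapeutic.

2.2 μg/mL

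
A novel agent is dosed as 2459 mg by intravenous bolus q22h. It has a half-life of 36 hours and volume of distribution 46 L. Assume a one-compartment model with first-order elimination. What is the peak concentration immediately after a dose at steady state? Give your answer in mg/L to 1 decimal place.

154.8 mg/L

k = ln2/t½ = ln2/36 ≈ 0.019254 h⁻¹; fraction remaining f = e^(−kτ) = e^(−0.019254×22) ≈ 0.6547.
At steady state, accumulation factor R = 1/(1 − e^(−kτ)) ≈ 2.8960.
Single-dose peak C₀ = D/Vd = 2459/46 ≈ 53.457 mg/L.
Steady-state peak Cmax,ss = C₀·R ≈ 53.457 × 2.8960 ≈ 154.811 mg/L.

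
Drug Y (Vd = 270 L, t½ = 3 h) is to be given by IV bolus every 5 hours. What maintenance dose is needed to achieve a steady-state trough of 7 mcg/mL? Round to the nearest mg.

4110 mg

τ/t½ = 5/3 ≈ 1.6667, so f = (1/2)^(5/3) ≈ 0.314980.
Cmin,ss = (D/Vd)·f/(1−f), so D = Cmin,ss·Vd·(1−f)/f.
D = 7 × 270 × (1−f)/f ≈ 7 × 270 × 2.17480 ≈ 4110.37 mg.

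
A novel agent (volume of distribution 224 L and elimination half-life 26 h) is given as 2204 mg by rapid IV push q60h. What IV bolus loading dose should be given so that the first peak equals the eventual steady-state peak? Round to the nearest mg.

f = (1/2)^(60/26) ≈ 0.201983; accumulation ratio R = 1/(1−f) ≈ 1.25311.
Loading dose to hit Cmax,ss on first dose: D_load = D_maint·R ≈ 2204 × 1.25311 ≈ 2761.85 mg.

2762 mg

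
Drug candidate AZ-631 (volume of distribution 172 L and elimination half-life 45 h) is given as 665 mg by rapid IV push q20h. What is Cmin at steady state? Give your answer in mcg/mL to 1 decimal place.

10.7 mcg/mL

Over one 20-h interval, 20/45 ≈ 0.44444 half-lives elapse, leaving f ≈ 0.7349 of each dose.
Each bolus raises the concentration by D/Vd = 665/172 ≈ 3.866 mcg/mL.
Steady-state trough Cmin,ss = C₀·f/(1−f) ≈ 3.866 × 0.7349/0.2651 ≈ 10.717 mcg/mL.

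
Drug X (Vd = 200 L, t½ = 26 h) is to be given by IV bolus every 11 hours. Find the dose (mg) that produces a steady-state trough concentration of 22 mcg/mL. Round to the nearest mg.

τ/t½ = 11/26 ≈ 0.42308, so f = (1/2)^(11/26) ≈ 0.745832.
Cmin,ss = (D/Vd)·f/(1−f), so D = Cmin,ss·Vd·(1−f)/f.
D = 22 × 200 × (1−f)/f ≈ 22 × 200 × 0.34078 ≈ 1499.43 mg.

1499 mg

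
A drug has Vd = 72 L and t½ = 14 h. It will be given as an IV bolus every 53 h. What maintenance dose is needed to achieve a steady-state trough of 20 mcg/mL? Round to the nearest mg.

18420 mg

τ/t½ = 53/14 ≈ 3.7857, so f = (1/2)^(53/14) ≈ 0.072508.
Cmin,ss = (D/Vd)·f/(1−f), so D = Cmin,ss·Vd·(1−f)/f.
D = 20 × 72 × (1−f)/f ≈ 20 × 72 × 12.79158 ≈ 18419.88 mg.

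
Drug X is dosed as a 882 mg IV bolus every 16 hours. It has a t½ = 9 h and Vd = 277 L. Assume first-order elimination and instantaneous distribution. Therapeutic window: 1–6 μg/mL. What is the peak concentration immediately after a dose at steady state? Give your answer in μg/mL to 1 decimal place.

Over one 16-h interval, 16/9 ≈ 1.7778 half-lives elapse, leaving f ≈ 0.2916 of each dose.
At steady state, accumulation factor R = 1/(1 − e^(−kτ)) ≈ 1.4116.
Each bolus raises the concentration by D/Vd = 882/277 ≈ 3.184 μg/mL.
Steady-state peak Cmax,ss = C₀·R ≈ 3.184 × 1.4116 ≈ 4.495 μg/mL.
Peak 4.5 μg/mL vs MTC 6 μg/mL: below toxic threshold.

4.5 μg/mL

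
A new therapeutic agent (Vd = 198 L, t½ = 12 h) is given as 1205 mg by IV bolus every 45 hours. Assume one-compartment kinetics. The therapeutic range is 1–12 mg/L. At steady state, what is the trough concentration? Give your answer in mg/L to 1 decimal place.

0.5 mg/L

Over one 45-h interval, 45/12 ≈ 3.75 half-lives elapse, leaving f ≈ 0.0743 of each dose.
Accumulation ratio R = 1/(1 − f) ≈ 1/0.9257 ≈ 1.0803.
Each bolus raises the concentration by D/Vd = 1205/198 ≈ 6.086 mg/L.
Steady-state peak Cmax,ss = C₀·R ≈ 6.086 × 1.0803 ≈ 6.575 mg/L.
Steady-state trough Cmin,ss = Cmax,ss·f ≈ 6.575 × 0.0743 ≈ 0.489 mg/L.
Trough 0.5 mg/L vs MEC 1 mg/L: subtherapeutic.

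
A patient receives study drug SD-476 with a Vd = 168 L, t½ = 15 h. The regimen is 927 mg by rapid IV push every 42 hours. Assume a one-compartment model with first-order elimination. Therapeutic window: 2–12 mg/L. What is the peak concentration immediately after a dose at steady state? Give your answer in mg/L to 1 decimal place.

k = ln2/t½ = ln2/15 ≈ 0.046210 h⁻¹; fraction remaining f = e^(−kτ) = e^(−0.046210×42) ≈ 0.1436.
Accumulation ratio R = 1/(1 − f) ≈ 1/0.8564 ≈ 1.1677.
Each bolus raises the concentration by D/Vd = 927/168 ≈ 5.518 mg/L.
Steady-state peak Cmax,ss = C₀·R ≈ 5.518 × 1.1677 ≈ 6.443 mg/L.
Peak 6.4 mg/L vs MTC 12 mg/L: below toxic threshold.

6.4 mg/L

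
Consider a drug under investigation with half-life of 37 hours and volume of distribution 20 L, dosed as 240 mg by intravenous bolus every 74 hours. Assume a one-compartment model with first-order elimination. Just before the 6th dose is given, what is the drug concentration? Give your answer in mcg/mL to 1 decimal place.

4.0 mcg/mL

f = (1/2)^(τ/t½) = (1/2)^(74/37) ≈ 0.2500.
C₀ = D/Vd = 240/20 ≈ 12.000 mcg/mL.
Before the 6th dose, 5 doses have been given. Superposition: Cmin = C₀·(f + f² + … + f^5).
≈ 12.000 × (0.2500 + 0.0625 + 0.0156 + 0.0039 + 0.0010) ≈ 12.000 × 0.3330 ≈ 3.996 mcg/mL.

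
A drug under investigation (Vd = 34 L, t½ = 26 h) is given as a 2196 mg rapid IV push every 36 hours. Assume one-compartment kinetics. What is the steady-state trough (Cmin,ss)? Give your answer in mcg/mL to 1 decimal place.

40.1 mcg/mL

k = ln2/t½ = ln2/26 ≈ 0.026660 h⁻¹; fraction remaining f = e^(−kτ) = e^(−0.026660×36) ≈ 0.3830.
Accumulation ratio R = 1/(1 − f) ≈ 1/0.6170 ≈ 1.6207.
Each bolus raises the concentration by D/Vd = 2196/34 ≈ 64.588 mcg/mL.
Steady-state peak Cmax,ss = C₀·R ≈ 64.588 × 1.6207 ≈ 104.678 mcg/mL.
One interval later, Cmin,ss = Cmax,ss·e^(−kτ) ≈ 104.678 × 0.3830 ≈ 40.092 mcg/mL.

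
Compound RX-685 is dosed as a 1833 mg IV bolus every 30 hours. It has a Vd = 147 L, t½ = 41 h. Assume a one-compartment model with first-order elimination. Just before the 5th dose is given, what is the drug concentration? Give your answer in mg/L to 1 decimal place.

f = (1/2)^(τ/t½) = (1/2)^(30/41) ≈ 0.6022.
C₀ = D/Vd = 1833/147 ≈ 12.469 mg/L.
Before the 5th dose, 4 doses have been given. Superposition: Cmin = C₀·(f + f² + … + f^4).
≈ 12.469 × (0.6022 + 0.3626 + 0.2184 + 0.1315) ≈ 12.469 × 1.3147 ≈ 16.393 mg/L.

16.4 mg/L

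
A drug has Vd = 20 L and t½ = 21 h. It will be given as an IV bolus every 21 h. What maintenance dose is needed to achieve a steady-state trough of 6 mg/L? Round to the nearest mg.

τ/t½ = 21/21 ≈ 1, so f = (1/2)^(21/21) ≈ 0.500000.
Cmin,ss = (D/Vd)·f/(1−f), so D = Cmin,ss·Vd·(1−f)/f.
D = 6 × 20 × (1−f)/f ≈ 6 × 20 × 1.00000 ≈ 120.00 mg.

120 mg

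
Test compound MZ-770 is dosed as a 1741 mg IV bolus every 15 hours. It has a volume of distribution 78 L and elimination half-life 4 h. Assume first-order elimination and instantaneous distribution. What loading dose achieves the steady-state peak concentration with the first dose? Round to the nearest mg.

1881 mg

f = (1/2)^(15/4) ≈ 0.074325; accumulation ratio R = 1/(1−f) ≈ 1.08029.
Loading dose to hit Cmax,ss on first dose: D_load = D_maint·R ≈ 1741 × 1.08029 ≈ 1880.78 mg.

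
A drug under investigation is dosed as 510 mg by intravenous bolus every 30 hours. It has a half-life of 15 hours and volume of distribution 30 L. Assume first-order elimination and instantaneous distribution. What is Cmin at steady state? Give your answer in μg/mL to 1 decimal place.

The dosing interval is 2 half-lives, so f = 2^(−2) = 0.25.
At steady state, R = 1/(1 − 0.25) = 4/3.
Single-dose peak C₀ = D/Vd = 510/30 = 17 μg/mL.
Steady-state peak Cmax,ss = C₀·R = 17 × 4/3 ≈ 22.667 μg/mL.
Steady-state trough Cmin,ss = Cmax,ss·f ≈ 22.667 × 0.25 ≈ 5.667 μg/mL.

5.7 μg/mL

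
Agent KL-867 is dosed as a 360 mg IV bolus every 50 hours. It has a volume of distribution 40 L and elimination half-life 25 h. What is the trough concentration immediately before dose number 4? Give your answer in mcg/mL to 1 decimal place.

f = (1/2)^(τ/t½) = (1/2)^(50/25) ≈ 0.2500.
C₀ = D/Vd = 360/40 ≈ 9.000 mcg/mL.
Before the 4th dose, 3 doses have been given. Superposition: Cmin = C₀·(f + f² + … + f^3).
≈ 9.000 × (0.2500 + 0.0625 + 0.0156) ≈ 9.000 × 0.3281 ≈ 2.953 mcg/mL.

3.0 mcg/mL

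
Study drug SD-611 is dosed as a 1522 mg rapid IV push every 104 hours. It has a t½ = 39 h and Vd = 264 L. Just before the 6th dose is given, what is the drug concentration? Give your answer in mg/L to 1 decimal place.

1.1 mg/L

f = (1/2)^(τ/t½) = (1/2)^(104/39) ≈ 0.1575.
C₀ = D/Vd = 1522/264 ≈ 5.765 mg/L.
Before the 6th dose, 5 doses have been given. Superposition: Cmin = C₀·(f + f² + … + f^5).
≈ 5.765 × (0.1575 + 0.0248 + 0.0039 + 0.0006 + 0.0001) ≈ 5.765 × 0.1869 ≈ 1.077 mg/L.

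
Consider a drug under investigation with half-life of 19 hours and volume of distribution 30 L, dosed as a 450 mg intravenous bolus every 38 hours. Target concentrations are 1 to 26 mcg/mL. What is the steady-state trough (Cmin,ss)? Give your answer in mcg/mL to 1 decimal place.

5.0 mcg/mL

The dosing interval is 2 half-lives, so f = 2^(−2) = 0.25.
Accumulation ratio R = 1/(1 − f) = 1/0.75 = 4/3.
Single-dose peak C₀ = D/Vd = 450/30 = 15 mcg/mL.
Steady-state peak Cmax,ss = C₀·R = 15 × 4/3 ≈ 20.000 mcg/mL.
Steady-state trough Cmin,ss = Cmax,ss·f ≈ 20.000 × 0.25 ≈ 5.000 mcg/mL.
Trough 5.0 mcg/mL vs MEC 1 mcg/mL: adequate.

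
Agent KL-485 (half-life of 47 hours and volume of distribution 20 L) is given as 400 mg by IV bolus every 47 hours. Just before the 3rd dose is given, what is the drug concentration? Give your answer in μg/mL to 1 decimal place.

f = (1/2)^(τ/t½) = (1/2)^(47/47) ≈ 0.5000.
C₀ = D/Vd = 400/20 ≈ 20.000 μg/mL.
Before the 3rd dose, 2 doses have been given. Superposition: Cmin = C₀·(f + f²).
≈ 20.000 × (0.5000 + 0.2500) ≈ 20.000 × 0.7500 ≈ 15.000 μg/mL.

15.0 μg/mL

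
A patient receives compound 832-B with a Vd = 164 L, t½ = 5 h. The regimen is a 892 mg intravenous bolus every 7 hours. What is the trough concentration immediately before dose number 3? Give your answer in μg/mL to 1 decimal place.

2.8 μg/mL

f = (1/2)^(τ/t½) = (1/2)^(7/5) ≈ 0.3789.
C₀ = D/Vd = 892/164 ≈ 5.439 μg/mL.
Before the 3rd dose, 2 doses have been given. Superposition: Cmin = C₀·(f + f²).
≈ 5.439 × (0.3789 + 0.1436) ≈ 5.439 × 0.5225 ≈ 2.842 μg/mL.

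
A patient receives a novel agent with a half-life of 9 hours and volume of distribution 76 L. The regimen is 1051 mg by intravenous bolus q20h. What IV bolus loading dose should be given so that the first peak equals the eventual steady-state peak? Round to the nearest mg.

1338 mg

f = (1/2)^(20/9) ≈ 0.214311; accumulation ratio R = 1/(1−f) ≈ 1.27277.
Loading dose to hit Cmax,ss on first dose: D_load = D_maint·R ≈ 1051 × 1.27277 ≈ 1337.68 mg.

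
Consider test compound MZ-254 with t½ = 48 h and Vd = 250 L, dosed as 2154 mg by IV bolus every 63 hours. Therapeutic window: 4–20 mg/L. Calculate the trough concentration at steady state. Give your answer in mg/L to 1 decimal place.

5.8 mg/L

k = ln2/t½ = ln2/48 ≈ 0.014441 h⁻¹; fraction remaining f = e^(−kτ) = e^(−0.014441×63) ≈ 0.4026.
Single-dose peak C₀ = D/Vd = 2154/250 ≈ 8.616 mg/L.
Steady-state trough Cmin,ss = C₀·f/(1−f) ≈ 8.616 × 0.4026/0.5974 ≈ 5.806 mg/L.
Trough 5.8 mg/L vs MEC 4 mg/L: adequate.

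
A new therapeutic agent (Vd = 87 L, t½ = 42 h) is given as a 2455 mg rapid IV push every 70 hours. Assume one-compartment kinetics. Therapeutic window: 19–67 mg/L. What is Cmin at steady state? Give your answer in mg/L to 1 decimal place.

k = ln2/t½ = ln2/42 ≈ 0.016504 h⁻¹; fraction remaining f = e^(−kτ) = e^(−0.016504×70) ≈ 0.3150.
Accumulation ratio R = 1/(1 − f) ≈ 1/0.6850 ≈ 1.4599.
Single-dose peak C₀ = D/Vd = 2455/87 ≈ 28.218 mg/L.
Cmax,ss = C₀/(1 − f) ≈ 28.218/0.6850 ≈ 41.194 mg/L.
Steady-state trough Cmin,ss = Cmax,ss·f ≈ 41.194 × 0.3150 ≈ 12.976 mg/L.
Trough 13.0 mg/L vs MEC 19 mg/L: subtherapeutic.

13.0 mg/L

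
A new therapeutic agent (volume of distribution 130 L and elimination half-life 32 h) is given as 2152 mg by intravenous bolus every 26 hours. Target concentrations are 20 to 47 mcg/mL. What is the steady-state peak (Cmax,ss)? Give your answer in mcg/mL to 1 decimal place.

Over one 26-h interval, 26/32 ≈ 0.8125 half-lives elapse, leaving f ≈ 0.5694 of each dose.
At steady state, accumulation factor R = 1/(1 − e^(−kτ)) ≈ 2.3223.
Each bolus raises the concentration by D/Vd = 2152/130 ≈ 16.554 mcg/mL.
Cmax,ss = C₀/(1 − f) ≈ 16.554/0.4306 ≈ 38.444 mcg/mL.
Peak 38.4 mcg/mL vs MTC 47 mcg/mL: below toxic threshold.

38.4 mcg/mL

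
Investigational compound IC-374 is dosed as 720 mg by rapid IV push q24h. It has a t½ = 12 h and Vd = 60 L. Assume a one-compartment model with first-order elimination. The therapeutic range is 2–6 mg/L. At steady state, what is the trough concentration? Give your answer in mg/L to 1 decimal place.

4.0 mg/L

The dosing interval is 2 half-lives, so f = 2^(−2) = 0.25.
Accumulation ratio R = 1/(1 − f) = 1/0.75 = 4/3.
Single-dose peak C₀ = D/Vd = 720/60 = 12 mg/L.
Steady-state peak Cmax,ss = C₀·R = 12 × 4/3 ≈ 16.000 mg/L.
Steady-state trough Cmin,ss = Cmax,ss·f ≈ 16.000 × 0.25 ≈ 4.000 mg/L.
Trough 4.0 mg/L vs MEC 2 mg/L: adequate.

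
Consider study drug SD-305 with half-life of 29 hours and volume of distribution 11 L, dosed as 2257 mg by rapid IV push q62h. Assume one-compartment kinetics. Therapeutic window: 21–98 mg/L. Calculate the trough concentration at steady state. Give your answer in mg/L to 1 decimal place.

τ/t½ = 62/29 ≈ 2.1379, so fraction remaining f = (1/2)^(62/29) ≈ 0.2272.
Single-dose peak C₀ = D/Vd = 2257/11 ≈ 205.182 mg/L.
Steady-state trough Cmin,ss = C₀·f/(1−f) ≈ 205.182 × 0.2272/0.7728 ≈ 60.323 mg/L.
Trough 60.3 mg/L vs MEC 21 mg/L: adequate.

60.3 mg/L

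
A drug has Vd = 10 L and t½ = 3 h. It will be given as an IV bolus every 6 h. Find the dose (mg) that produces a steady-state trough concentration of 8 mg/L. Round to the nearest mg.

240 mg

τ/t½ = 6/3 ≈ 2, so f = (1/2)^(6/3) ≈ 0.250000.
Cmin,ss = (D/Vd)·f/(1−f), so D = Cmin,ss·Vd·(1−f)/f.
D = 8 × 10 × (1−f)/f ≈ 8 × 10 × 3.00000 ≈ 240.00 mg.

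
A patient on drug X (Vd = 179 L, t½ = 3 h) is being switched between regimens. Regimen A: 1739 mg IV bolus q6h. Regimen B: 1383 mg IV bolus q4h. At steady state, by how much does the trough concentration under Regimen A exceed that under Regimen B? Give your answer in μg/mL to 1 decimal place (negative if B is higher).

Regimen A: f = (1/2)^(6/3) ≈ 0.2500; Cmin,ss = (1739/179)·f/(1−f) ≈ 3.238 μg/mL.
Regimen B: f = (1/2)^(4/3) ≈ 0.3969; Cmin,ss = (1383/179)·f/(1−f) ≈ 5.085 μg/mL.
Difference ≈ 3.238 − 5.085 ≈ -1.847 μg/mL.

-1.8 μg/mL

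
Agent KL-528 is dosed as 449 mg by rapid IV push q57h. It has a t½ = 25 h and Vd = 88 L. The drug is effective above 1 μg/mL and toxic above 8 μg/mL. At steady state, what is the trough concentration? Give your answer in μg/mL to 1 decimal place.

τ/t½ = 57/25 ≈ 2.28, so fraction remaining f = (1/2)^(57/25) ≈ 0.2059.
At steady state, accumulation factor R = 1/(1 − e^(−kτ)) ≈ 1.2593.
Each bolus raises the concentration by D/Vd = 449/88 ≈ 5.102 μg/mL.
Cmax,ss = C₀/(1 − f) ≈ 5.102/0.7941 ≈ 6.425 μg/mL.
One interval later, Cmin,ss = Cmax,ss·e^(−kτ) ≈ 6.425 × 0.2059 ≈ 1.323 μg/mL.
Trough 1.3 μg/mL vs MEC 1 μg/mL: adequate.

1.3 μg/mL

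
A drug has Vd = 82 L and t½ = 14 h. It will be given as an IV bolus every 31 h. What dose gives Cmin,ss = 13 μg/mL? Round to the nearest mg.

3881 mg

τ/t½ = 31/14 ≈ 2.2143, so f = (1/2)^(31/14) ≈ 0.215493.
Cmin,ss = (D/Vd)·f/(1−f), so D = Cmin,ss·Vd·(1−f)/f.
D = 13 × 82 × (1−f)/f ≈ 13 × 82 × 3.64052 ≈ 3880.79 mg.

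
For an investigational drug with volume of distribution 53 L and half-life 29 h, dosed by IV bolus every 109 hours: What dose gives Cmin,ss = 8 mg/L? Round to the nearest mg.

τ/t½ = 109/29 ≈ 3.7586, so f = (1/2)^(109/29) ≈ 0.073883.
Cmin,ss = (D/Vd)·f/(1−f), so D = Cmin,ss·Vd·(1−f)/f.
D = 8 × 53 × (1−f)/f ≈ 8 × 53 × 12.53491 ≈ 5314.80 mg.

5315 mg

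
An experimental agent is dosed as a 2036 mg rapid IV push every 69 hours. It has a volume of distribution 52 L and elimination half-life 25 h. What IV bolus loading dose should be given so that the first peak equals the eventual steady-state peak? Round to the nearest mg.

2389 mg

f = (1/2)^(69/25) ≈ 0.147624; accumulation ratio R = 1/(1−f) ≈ 1.17319.
Loading dose to hit Cmax,ss on first dose: D_load = D_maint·R ≈ 2036 × 1.17319 ≈ 2388.61 mg.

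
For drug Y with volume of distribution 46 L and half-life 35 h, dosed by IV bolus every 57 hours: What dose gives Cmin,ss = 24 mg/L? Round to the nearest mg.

τ/t½ = 57/35 ≈ 1.6286, so f = (1/2)^(57/35) ≈ 0.323408.
Cmin,ss = (D/Vd)·f/(1−f), so D = Cmin,ss·Vd·(1−f)/f.
D = 24 × 46 × (1−f)/f ≈ 24 × 46 × 2.09207 ≈ 2309.65 mg.

2310 mg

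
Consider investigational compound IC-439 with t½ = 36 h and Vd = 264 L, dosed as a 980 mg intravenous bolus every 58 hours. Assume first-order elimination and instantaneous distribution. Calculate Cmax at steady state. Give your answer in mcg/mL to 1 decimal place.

5.5 mcg/mL

τ/t½ = 58/36 ≈ 1.6111, so fraction remaining f = (1/2)^(58/36) ≈ 0.3273.
Accumulation ratio R = 1/(1 − f) ≈ 1/0.6727 ≈ 1.4865.
Single-dose peak C₀ = D/Vd = 980/264 ≈ 3.712 mcg/mL.
Steady-state peak Cmax,ss = C₀·R ≈ 3.712 × 1.4865 ≈ 5.518 mcg/mL.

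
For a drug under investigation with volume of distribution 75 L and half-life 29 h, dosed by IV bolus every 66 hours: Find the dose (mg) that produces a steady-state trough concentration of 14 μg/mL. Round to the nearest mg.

τ/t½ = 66/29 ≈ 2.2759, so f = (1/2)^(66/29) ≈ 0.206489.
Cmin,ss = (D/Vd)·f/(1−f), so D = Cmin,ss·Vd·(1−f)/f.
D = 14 × 75 × (1−f)/f ≈ 14 × 75 × 3.84287 ≈ 4035.01 mg.

4035 mg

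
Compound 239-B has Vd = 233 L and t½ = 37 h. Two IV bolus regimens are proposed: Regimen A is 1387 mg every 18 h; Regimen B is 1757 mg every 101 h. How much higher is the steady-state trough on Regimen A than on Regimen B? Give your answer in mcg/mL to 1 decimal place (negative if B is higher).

Regimen A: f = (1/2)^(18/37) ≈ 0.7138; Cmin,ss = (1387/233)·f/(1−f) ≈ 14.847 mcg/mL.
Regimen B: f = (1/2)^(101/37) ≈ 0.1508; Cmin,ss = (1757/233)·f/(1−f) ≈ 1.339 mcg/mL.
Difference ≈ 14.847 − 1.339 ≈ 13.508 mcg/mL.

13.5 mcg/mL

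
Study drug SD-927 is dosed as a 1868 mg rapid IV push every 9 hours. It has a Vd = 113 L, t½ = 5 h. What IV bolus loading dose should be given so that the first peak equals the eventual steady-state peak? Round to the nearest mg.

f = (1/2)^(9/5) ≈ 0.287175; accumulation ratio R = 1/(1−f) ≈ 1.40287.
Loading dose to hit Cmax,ss on first dose: D_load = D_maint·R ≈ 1868 × 1.40287 ≈ 2620.56 mg.

2621 mg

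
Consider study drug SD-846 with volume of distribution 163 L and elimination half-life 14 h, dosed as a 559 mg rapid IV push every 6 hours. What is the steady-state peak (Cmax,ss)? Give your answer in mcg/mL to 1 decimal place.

13.3 mcg/mL

τ/t½ = 6/14 ≈ 0.42857, so fraction remaining f = (1/2)^(6/14) ≈ 0.7430.
At steady state, accumulation factor R = 1/(1 − e^(−kτ)) ≈ 3.8911.
Single-dose peak C₀ = D/Vd = 559/163 ≈ 3.429 mcg/mL.
Steady-state peak Cmax,ss = C₀·R ≈ 3.429 × 3.8911 ≈ 13.343 mcg/mL.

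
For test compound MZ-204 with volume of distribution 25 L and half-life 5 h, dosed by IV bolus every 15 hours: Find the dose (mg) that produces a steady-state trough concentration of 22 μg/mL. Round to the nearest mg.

3850 mg

τ/t½ = 15/5 ≈ 3, so f = (1/2)^(15/5) ≈ 0.125000.
Cmin,ss = (D/Vd)·f/(1−f), so D = Cmin,ss·Vd·(1−f)/f.
D = 22 × 25 × (1−f)/f ≈ 22 × 25 × 7.00000 ≈ 3850.00 mg.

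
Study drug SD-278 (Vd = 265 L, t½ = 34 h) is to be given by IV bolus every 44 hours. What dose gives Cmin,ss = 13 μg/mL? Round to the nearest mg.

τ/t½ = 44/34 ≈ 1.2941, so f = (1/2)^(44/34) ≈ 0.407785.
Cmin,ss = (D/Vd)·f/(1−f), so D = Cmin,ss·Vd·(1−f)/f.
D = 13 × 265 × (1−f)/f ≈ 13 × 265 × 1.45227 ≈ 5003.07 mg.

5003 mg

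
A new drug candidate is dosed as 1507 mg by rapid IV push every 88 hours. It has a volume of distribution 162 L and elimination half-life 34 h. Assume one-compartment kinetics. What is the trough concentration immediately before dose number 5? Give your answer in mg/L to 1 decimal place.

1.9 mg/L

f = (1/2)^(τ/t½) = (1/2)^(88/34) ≈ 0.1663.
C₀ = D/Vd = 1507/162 ≈ 9.302 mg/L.
Before the 5th dose, 4 doses have been given. Superposition: Cmin = C₀·(f + f² + … + f^4).
≈ 9.302 × (0.1663 + 0.0277 + 0.0046 + 0.0008) ≈ 9.302 × 0.1994 ≈ 1.855 mg/L.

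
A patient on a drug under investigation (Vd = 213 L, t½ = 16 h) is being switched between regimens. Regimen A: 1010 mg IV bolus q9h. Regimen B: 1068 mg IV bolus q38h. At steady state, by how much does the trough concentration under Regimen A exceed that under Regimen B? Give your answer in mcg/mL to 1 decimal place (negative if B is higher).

8.7 mcg/mL

Regimen A: f = (1/2)^(9/16) ≈ 0.6771; Cmin,ss = (1010/213)·f/(1−f) ≈ 9.943 mcg/mL.
Regimen B: f = (1/2)^(38/16) ≈ 0.1928; Cmin,ss = (1068/213)·f/(1−f) ≈ 1.198 mcg/mL.
Difference ≈ 9.943 − 1.198 ≈ 8.745 mcg/mL.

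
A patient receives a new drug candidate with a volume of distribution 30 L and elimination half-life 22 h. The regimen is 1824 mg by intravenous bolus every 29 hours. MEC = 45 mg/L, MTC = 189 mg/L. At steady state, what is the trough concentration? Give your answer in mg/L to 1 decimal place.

40.7 mg/L

k = ln2/t½ = ln2/22 ≈ 0.031507 h⁻¹; fraction remaining f = e^(−kτ) = e^(−0.031507×29) ≈ 0.4010.
At steady state, accumulation factor R = 1/(1 − e^(−kτ)) ≈ 1.6694.
Single-dose peak C₀ = D/Vd = 1824/30 ≈ 60.800 mg/L.
Steady-state peak Cmax,ss = C₀·R ≈ 60.800 × 1.6694 ≈ 101.500 mg/L.
Steady-state trough Cmin,ss = Cmax,ss·f ≈ 101.500 × 0.4010 ≈ 40.702 mg/L.
Trough 40.7 mg/L vs MEC 45 mg/L: subtherapeutic.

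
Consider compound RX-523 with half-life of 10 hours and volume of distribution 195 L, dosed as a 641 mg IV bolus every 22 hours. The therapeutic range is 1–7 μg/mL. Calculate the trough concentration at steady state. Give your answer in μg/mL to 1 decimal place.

0.9 μg/mL

Over one 22-h interval, 22/10 ≈ 2.2 half-lives elapse, leaving f ≈ 0.2176 of each dose.
Each bolus raises the concentration by D/Vd = 641/195 ≈ 3.287 μg/mL.
Steady-state trough Cmin,ss = C₀·f/(1−f) ≈ 3.287 × 0.2176/0.7824 ≈ 0.914 μg/mL.
Trough 0.9 μg/mL vs MEC 1 μg/mL: subtherapeutic.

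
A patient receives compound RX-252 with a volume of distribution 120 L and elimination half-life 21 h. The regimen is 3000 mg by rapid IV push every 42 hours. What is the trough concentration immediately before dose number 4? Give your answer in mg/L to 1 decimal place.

8.2 mg/L

f = (1/2)^(τ/t½) = (1/2)^(42/21) ≈ 0.2500.
C₀ = D/Vd = 3000/120 ≈ 25.000 mg/L.
Before the 4th dose, 3 doses have been given. Superposition: Cmin = C₀·(f + f² + … + f^3).
≈ 25.000 × (0.2500 + 0.0625 + 0.0156) ≈ 25.000 × 0.3281 ≈ 8.203 mg/L.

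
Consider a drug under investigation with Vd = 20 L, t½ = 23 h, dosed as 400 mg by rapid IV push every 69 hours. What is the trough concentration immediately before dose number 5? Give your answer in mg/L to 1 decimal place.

2.9 mg/L

f = (1/2)^(τ/t½) = (1/2)^(69/23) ≈ 0.1250.
C₀ = D/Vd = 400/20 ≈ 20.000 mg/L.
Before the 5th dose, 4 doses have been given. Superposition: Cmin = C₀·(f + f² + … + f^4).
≈ 20.000 × (0.1250 + 0.0156 + 0.0020 + 0.0002) ≈ 20.000 × 0.1428 ≈ 2.856 mg/L.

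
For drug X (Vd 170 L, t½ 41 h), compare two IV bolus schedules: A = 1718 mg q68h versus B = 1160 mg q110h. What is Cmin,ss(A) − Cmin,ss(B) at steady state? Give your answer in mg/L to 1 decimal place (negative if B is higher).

3.4 mg/L

Regimen A: f = (1/2)^(68/41) ≈ 0.3168; Cmin,ss = (1718/170)·f/(1−f) ≈ 4.686 mg/L.
Regimen B: f = (1/2)^(110/41) ≈ 0.1557; Cmin,ss = (1160/170)·f/(1−f) ≈ 1.258 mg/L.
Difference ≈ 4.686 − 1.258 ≈ 3.428 mg/L.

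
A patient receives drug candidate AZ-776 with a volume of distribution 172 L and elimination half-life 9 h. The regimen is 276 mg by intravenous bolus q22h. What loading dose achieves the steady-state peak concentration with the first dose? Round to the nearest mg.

338 mg

f = (1/2)^(22/9) ≈ 0.183717; accumulation ratio R = 1/(1−f) ≈ 1.22507.
Loading dose to hit Cmax,ss on first dose: D_load = D_maint·R ≈ 276 × 1.22507 ≈ 338.12 mg.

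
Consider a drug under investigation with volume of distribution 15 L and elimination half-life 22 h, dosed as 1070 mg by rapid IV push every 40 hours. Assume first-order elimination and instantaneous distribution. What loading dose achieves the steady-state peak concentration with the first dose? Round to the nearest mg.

f = (1/2)^(40/22) ≈ 0.283578; accumulation ratio R = 1/(1−f) ≈ 1.39583.
Loading dose to hit Cmax,ss on first dose: D_load = D_maint·R ≈ 1070 × 1.39583 ≈ 1493.54 mg.

1494 mg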